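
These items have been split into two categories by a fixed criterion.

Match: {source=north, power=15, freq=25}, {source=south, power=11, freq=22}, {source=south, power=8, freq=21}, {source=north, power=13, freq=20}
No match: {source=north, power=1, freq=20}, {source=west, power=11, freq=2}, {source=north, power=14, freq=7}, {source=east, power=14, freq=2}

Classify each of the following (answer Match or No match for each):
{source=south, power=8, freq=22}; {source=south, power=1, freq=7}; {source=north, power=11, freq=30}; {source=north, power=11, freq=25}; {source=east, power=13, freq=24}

Match, No match, Match, Match, Match

The pattern is that an item is 'Match' exactly when: power ≥ 8 AND freq ≥ 20.
{source=south, power=8, freq=22} — power = 8, freq = 22, hence Match.
{source=south, power=1, freq=7} — power = 1, freq = 7, hence No match.
{source=north, power=11, freq=30} — power = 11, freq = 30, hence Match.
{source=north, power=11, freq=25} — power = 11, freq = 25, hence Match.
{source=east, power=13, freq=24} — power = 13, freq = 24, hence Match.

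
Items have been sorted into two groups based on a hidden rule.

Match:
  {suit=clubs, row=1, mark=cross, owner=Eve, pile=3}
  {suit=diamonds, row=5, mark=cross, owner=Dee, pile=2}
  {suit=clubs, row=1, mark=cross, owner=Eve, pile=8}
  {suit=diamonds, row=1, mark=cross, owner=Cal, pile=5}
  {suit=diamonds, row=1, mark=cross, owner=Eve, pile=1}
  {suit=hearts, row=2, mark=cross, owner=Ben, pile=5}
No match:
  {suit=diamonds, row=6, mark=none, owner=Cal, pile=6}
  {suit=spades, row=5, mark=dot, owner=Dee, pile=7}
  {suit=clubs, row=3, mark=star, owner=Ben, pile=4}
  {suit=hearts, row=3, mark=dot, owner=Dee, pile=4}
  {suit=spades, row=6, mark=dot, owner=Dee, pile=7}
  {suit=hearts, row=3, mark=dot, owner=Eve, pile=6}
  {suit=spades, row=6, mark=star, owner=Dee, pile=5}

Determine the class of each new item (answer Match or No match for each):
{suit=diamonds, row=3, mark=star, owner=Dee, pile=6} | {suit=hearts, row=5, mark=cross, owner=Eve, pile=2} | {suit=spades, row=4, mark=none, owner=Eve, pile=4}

No match, Match, No match

The simplest hypothesis consistent with all the labels is: mark is cross.
No match: {suit=diamonds, row=3, mark=star, owner=Dee, pile=6}, since mark is star.
Match: {suit=hearts, row=5, mark=cross, owner=Eve, pile=2}, since mark is cross.
No match: {suit=spades, row=4, mark=none, owner=Eve, pile=4}, since mark is none.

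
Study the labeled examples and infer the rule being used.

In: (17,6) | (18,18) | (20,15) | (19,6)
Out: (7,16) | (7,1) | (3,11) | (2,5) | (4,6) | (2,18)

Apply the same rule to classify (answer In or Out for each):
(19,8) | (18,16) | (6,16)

The rule appears to be: first ≥ 11.

In, In, Out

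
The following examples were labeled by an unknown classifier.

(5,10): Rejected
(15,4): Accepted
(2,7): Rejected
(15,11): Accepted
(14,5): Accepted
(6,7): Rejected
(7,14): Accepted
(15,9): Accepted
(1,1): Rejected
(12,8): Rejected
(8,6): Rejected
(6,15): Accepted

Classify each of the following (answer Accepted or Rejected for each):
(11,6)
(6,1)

Rejected, Rejected

A rule that fits every label: max ≥ 14 — true of each 'Accepted' example, false of each 'Rejected' one.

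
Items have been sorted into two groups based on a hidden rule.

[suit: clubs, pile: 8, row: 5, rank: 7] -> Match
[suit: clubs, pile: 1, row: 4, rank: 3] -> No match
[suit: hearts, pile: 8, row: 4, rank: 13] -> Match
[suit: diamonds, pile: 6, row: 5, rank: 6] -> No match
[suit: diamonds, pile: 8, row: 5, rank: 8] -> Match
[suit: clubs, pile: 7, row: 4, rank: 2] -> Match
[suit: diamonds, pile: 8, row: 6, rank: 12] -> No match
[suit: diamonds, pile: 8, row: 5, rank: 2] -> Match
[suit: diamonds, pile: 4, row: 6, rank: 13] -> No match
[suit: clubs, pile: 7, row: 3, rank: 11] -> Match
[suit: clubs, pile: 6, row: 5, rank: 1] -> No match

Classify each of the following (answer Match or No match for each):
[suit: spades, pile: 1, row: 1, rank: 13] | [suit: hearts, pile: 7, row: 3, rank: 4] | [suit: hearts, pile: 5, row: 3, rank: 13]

No match, Match, No match

'Match' ⟺ pile ≥ 7 AND row ≤ 5.
[suit: spades, pile: 1, row: 1, rank: 13]: pile = 1, row = 1, doesn't match → No match.
[suit: hearts, pile: 7, row: 3, rank: 4]: pile = 7, row = 3, fits → Match.
[suit: hearts, pile: 5, row: 3, rank: 13]: pile = 5, row = 3, doesn't match → No match.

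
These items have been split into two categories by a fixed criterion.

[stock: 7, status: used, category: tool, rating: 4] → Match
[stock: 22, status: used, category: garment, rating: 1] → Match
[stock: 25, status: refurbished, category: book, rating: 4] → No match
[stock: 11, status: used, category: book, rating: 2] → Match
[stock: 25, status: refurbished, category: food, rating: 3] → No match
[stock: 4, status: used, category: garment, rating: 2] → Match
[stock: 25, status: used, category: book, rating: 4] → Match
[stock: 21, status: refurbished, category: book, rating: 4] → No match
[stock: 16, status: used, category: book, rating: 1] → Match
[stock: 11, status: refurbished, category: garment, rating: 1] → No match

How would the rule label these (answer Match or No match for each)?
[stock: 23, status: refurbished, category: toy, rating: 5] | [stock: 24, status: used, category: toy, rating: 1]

No match, Match

Every 'Match' example satisfies: status is used. None of the 'No match' examples do.
No match: [stock: 23, status: refurbished, category: toy, rating: 5], since status is refurbished. Match: [stock: 24, status: used, category: toy, rating: 1], since status is used.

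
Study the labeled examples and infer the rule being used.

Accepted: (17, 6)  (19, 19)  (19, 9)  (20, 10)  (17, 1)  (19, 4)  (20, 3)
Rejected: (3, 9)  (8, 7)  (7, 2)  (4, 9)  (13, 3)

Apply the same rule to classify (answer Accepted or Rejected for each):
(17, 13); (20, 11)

All 'Accepted' examples share one property — sum ≥ 18 — and every 'Rejected' example lacks it.
(17, 13): 17+13 = 30, has this property → Accepted.
(20, 11): 20+11 = 31, has this property → Accepted.

Accepted, Accepted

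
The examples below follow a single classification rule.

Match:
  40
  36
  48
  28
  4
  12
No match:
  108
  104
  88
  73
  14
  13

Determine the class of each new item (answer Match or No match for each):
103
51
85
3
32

The distinguishing property — multiple of 4 AND at most 48 — holds for all the 'Match' cases and none of the 'No match' cases.
103 → 103 = 4·25 + 3, 103 > 48 → No match.
51 → 51 = 4·12 + 3, 51 > 48 → No match.
85 → 85 = 4·21 + 1, 85 > 48 → No match.
3 → 3 = 4·0 + 3, 3 ≤ 48 → No match.
32 → 32 = 4·8, 32 ≤ 48 → Match.

No match, No match, No match, No match, Match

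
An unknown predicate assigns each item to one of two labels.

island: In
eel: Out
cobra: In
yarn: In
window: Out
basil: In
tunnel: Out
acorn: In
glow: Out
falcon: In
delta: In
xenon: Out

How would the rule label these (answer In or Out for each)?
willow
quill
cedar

Out, Out, In

A rule that fits every label: contains 'a' — true of each 'In' example, false of each 'Out' one.
willow: Out (no 'a').
quill: Out (no 'a').
cedar: In (has 'a').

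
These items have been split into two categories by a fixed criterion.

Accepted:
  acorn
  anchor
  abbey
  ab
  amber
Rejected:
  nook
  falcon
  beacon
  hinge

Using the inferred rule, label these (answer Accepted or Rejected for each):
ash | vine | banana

Accepted, Rejected, Rejected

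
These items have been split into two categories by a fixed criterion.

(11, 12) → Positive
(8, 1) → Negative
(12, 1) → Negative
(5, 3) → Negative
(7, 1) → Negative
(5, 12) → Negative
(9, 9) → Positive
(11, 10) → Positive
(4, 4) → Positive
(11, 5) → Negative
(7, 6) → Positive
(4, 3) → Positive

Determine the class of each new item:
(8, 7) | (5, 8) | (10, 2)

Positive, Negative, Negative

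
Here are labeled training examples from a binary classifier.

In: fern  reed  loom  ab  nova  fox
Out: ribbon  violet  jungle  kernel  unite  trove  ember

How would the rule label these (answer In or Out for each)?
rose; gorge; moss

A rule that fits every label: length ≤ 4 — true of each 'In' example, false of each 'Out' one.
rose: length 4, fits → In.
gorge: length 5, lacks this property → Out.
moss: length 4, fits → In.

In, Out, In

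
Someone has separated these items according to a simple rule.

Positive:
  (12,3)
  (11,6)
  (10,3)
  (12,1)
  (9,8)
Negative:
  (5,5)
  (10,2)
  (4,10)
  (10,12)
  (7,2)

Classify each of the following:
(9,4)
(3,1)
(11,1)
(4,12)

Positive, Negative, Negative, Negative

A rule that fits every label: sum ≥ 10 AND sum is odd — true of each 'Positive' example, false of each 'Negative' one.
Positive: (9,4), since 9+4 = 13. Negative: (3,1), since 3+1 = 4. Negative: (11,1), since 11+1 = 12. Negative: (4,12), since 4+12 = 16.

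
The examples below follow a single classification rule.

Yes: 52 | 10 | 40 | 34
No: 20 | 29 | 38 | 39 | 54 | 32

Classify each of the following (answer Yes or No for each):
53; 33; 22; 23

No, No, Yes, No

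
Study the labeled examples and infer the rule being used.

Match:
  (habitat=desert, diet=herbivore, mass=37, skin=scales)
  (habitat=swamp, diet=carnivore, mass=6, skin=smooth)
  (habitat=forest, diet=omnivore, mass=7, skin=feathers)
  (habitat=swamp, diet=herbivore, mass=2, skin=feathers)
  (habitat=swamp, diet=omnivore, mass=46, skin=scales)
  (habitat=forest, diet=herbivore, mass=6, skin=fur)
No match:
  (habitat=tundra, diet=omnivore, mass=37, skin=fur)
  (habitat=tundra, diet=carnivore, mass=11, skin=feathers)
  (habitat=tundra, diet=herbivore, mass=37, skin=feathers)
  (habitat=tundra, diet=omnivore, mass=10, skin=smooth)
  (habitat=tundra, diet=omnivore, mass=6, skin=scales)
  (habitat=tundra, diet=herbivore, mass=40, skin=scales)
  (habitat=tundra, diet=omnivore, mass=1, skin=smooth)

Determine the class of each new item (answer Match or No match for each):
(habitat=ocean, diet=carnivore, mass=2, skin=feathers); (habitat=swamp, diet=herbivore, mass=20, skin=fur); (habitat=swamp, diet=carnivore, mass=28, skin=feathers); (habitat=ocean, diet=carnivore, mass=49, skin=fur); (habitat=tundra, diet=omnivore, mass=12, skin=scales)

A rule that fits every label: habitat is not tundra — true of each 'Match' example, false of each 'No match' one.

Match, Match, Match, Match, No match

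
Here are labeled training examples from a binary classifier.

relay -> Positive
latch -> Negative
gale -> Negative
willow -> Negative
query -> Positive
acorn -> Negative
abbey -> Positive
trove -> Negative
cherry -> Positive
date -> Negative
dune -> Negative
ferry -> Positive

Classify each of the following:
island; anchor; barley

Negative, Negative, Positive

The common property of the 'Positive' items is: contains 'y'. No 'Negative' item has it.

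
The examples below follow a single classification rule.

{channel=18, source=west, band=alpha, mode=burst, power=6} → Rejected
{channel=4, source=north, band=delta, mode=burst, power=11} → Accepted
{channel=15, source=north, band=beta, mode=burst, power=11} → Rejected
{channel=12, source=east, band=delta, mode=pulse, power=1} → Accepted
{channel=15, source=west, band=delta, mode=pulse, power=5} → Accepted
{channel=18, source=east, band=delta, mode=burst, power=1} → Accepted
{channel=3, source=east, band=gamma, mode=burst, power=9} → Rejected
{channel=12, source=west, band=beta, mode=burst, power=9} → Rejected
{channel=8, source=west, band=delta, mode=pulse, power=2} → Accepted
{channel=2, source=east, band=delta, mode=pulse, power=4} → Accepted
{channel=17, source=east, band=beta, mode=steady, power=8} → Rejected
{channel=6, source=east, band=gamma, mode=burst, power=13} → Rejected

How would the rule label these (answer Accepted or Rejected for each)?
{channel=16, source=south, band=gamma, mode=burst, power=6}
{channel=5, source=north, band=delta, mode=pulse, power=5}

The simplest hypothesis consistent with all the labels is: band is delta.
{channel=16, source=south, band=gamma, mode=burst, power=6} — band is gamma, hence Rejected.
{channel=5, source=north, band=delta, mode=pulse, power=5} — band is delta, hence Accepted.

Rejected, Accepted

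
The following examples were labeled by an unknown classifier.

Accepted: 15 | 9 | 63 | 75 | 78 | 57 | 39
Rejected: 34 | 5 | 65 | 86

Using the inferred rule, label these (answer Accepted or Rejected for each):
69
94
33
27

Accepted, Rejected, Accepted, Accepted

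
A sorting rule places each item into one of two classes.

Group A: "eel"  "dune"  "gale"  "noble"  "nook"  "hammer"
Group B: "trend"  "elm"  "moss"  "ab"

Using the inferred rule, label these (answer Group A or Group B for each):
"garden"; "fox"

Rule: has ≥ 2 vowels. This holds for each 'Group A' example and fails for each 'Group B' one.
Group A: "garden", since 2 vowels.
Group B: "fox", since 1 vowel.

Group A, Group B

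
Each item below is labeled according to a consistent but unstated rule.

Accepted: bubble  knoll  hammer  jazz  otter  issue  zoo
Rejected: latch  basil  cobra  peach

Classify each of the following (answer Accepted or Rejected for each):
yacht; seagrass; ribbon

Rule: has a double letter. This holds for each 'Accepted' example and fails for each 'Rejected' one.
yacht: Rejected (no doubled letter). seagrass: Accepted ('ss' doubled). ribbon: Accepted ('bb' doubled).

Rejected, Accepted, Accepted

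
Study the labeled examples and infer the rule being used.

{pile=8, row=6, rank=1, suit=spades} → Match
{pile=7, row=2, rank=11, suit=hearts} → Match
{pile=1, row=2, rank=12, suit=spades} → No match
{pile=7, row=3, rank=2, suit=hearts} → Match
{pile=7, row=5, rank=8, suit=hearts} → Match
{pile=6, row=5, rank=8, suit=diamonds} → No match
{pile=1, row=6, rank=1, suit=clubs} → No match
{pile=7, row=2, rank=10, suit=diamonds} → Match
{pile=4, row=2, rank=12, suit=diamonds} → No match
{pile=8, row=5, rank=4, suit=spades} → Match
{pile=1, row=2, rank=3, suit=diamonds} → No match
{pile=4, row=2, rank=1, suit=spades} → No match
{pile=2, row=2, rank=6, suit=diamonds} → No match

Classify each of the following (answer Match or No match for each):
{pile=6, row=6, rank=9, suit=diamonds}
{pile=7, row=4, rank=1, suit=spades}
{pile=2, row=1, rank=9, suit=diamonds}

The distinguishing property — pile ≥ 7 — holds for all the 'Match' cases and none of the 'No match' cases.
{pile=6, row=6, rank=9, suit=diamonds}: No match (pile = 6).
{pile=7, row=4, rank=1, suit=spades}: Match (pile = 7).
{pile=2, row=1, rank=9, suit=diamonds}: No match (pile = 2).

No match, Match, No match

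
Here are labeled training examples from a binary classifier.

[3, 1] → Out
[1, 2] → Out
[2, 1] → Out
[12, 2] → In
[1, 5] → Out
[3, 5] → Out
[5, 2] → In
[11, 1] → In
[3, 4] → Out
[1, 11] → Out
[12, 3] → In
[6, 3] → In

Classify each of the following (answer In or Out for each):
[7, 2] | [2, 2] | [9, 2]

All 'In' examples share one property — first ≥ 4 — and every 'Out' example lacks it.
[7, 2]: first 7 — fits, so In. [2, 2]: first 2 — does not satisfy this, so Out. [9, 2]: first 9 — fits, so In.

In, Out, In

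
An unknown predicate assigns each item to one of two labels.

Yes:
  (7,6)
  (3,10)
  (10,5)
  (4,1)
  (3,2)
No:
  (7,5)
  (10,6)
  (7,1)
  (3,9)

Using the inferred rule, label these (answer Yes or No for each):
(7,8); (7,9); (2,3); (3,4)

The common property of the 'Yes' items is: sum is odd. No 'No' item has it.

Yes, No, Yes, Yes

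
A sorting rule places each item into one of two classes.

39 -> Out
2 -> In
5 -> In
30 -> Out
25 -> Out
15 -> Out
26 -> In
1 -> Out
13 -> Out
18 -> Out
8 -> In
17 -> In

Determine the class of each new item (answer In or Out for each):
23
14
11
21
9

In, In, In, Out, Out

'In' ⟺ ≡ 2 (mod 3).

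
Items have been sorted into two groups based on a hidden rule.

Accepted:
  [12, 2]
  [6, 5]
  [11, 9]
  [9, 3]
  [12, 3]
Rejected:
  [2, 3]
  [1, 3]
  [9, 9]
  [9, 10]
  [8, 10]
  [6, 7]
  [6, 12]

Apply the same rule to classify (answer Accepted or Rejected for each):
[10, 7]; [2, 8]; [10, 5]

Accepted, Rejected, Accepted

Comparing the two groups points to one rule — first > second.
[10, 7] → 10 > 7 → Accepted. [2, 8] → 2 < 8 → Rejected. [10, 5] → 10 > 5 → Accepted.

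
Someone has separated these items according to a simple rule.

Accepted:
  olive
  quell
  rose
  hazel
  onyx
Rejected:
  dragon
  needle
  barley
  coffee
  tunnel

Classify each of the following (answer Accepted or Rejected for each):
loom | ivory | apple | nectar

A rule that fits every label: length ≤ 5 — true of each 'Accepted' example, false of each 'Rejected' one.

Accepted, Accepted, Accepted, Rejected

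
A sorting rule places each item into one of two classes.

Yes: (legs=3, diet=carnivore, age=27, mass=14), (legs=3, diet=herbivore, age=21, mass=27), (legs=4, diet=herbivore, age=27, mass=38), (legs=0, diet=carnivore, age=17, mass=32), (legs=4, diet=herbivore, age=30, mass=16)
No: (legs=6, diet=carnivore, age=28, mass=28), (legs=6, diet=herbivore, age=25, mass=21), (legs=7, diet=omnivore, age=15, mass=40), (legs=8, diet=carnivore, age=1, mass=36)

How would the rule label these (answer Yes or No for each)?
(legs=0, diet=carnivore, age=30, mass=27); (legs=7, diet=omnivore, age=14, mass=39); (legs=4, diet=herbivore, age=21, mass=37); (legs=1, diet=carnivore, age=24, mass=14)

Yes, No, Yes, Yes

Every 'Yes' example satisfies: legs ≤ 4. None of the 'No' examples do.
(legs=0, diet=carnivore, age=30, mass=27): legs = 0, passes → Yes. (legs=7, diet=omnivore, age=14, mass=39): legs = 7, does not satisfy this → No. (legs=4, diet=herbivore, age=21, mass=37): legs = 4, passes → Yes. (legs=1, diet=carnivore, age=24, mass=14): legs = 1, passes → Yes.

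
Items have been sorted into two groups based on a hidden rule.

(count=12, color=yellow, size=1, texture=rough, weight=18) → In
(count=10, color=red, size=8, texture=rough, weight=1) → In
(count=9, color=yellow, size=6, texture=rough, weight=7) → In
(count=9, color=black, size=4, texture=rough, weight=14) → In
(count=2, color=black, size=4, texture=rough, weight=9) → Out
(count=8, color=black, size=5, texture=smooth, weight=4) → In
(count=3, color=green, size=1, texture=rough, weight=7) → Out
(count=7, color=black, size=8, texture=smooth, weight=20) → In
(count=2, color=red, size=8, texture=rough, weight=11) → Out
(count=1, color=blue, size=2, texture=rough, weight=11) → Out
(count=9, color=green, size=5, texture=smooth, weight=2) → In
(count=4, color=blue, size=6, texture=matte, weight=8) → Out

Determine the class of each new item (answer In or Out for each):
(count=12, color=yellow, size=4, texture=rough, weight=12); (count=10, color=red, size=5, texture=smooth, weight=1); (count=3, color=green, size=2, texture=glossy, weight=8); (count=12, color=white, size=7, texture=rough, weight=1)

In, In, Out, In

A rule that fits every label: count ≥ 7 — true of each 'In' example, false of each 'Out' one.
(count=12, color=yellow, size=4, texture=rough, weight=12): count = 12, checks out → In. (count=10, color=red, size=5, texture=smooth, weight=1): count = 10, checks out → In. (count=3, color=green, size=2, texture=glossy, weight=8): count = 3, does not pass → Out. (count=12, color=white, size=7, texture=rough, weight=1): count = 12, checks out → In.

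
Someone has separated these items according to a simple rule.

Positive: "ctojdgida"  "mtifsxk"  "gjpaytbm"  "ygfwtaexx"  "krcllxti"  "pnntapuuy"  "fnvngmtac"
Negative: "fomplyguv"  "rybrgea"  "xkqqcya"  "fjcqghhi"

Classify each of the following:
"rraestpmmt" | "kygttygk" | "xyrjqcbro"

Positive, Positive, Negative

A rule that fits every label: contains 't' — true of each 'Positive' example, false of each 'Negative' one.
Positive: "rraestpmmt", since has 't'.
Positive: "kygttygk", since has 't'.
Negative: "xyrjqcbro", since no 't'.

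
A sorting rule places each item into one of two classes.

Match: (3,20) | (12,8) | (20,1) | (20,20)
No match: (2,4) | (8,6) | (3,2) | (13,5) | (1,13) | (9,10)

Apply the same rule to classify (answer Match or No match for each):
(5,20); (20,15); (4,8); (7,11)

One predicate separates the groups cleanly: sum ≥ 20.

Match, Match, No match, No match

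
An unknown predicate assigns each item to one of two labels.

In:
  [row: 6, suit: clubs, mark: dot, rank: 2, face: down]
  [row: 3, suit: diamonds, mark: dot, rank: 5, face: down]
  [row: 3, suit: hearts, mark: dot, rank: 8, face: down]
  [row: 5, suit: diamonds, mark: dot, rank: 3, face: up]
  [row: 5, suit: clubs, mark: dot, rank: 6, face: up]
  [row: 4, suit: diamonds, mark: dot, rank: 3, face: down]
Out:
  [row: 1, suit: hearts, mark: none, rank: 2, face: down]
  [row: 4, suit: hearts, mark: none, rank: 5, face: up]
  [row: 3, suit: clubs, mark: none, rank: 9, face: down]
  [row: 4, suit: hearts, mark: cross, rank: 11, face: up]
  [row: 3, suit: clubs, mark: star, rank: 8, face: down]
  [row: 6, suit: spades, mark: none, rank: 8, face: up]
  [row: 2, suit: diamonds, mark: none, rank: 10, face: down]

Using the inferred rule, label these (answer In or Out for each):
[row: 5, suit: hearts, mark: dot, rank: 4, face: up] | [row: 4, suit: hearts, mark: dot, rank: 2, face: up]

In, In

A rule that fits every label: mark is dot — true of each 'In' example, false of each 'Out' one.
In: [row: 5, suit: hearts, mark: dot, rank: 4, face: up], since mark is dot.
In: [row: 4, suit: hearts, mark: dot, rank: 2, face: up], since mark is dot.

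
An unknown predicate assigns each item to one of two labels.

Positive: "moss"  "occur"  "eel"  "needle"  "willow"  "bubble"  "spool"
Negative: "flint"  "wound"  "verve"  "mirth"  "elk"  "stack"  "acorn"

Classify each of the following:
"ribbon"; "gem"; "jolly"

Positive, Negative, Positive

A rule that fits every label: has a double letter — true of each 'Positive' example, false of each 'Negative' one.
"ribbon": 'bb' doubled, qualifies → Positive.
"gem": no doubled letter, doesn't match → Negative.
"jolly": 'll' doubled, qualifies → Positive.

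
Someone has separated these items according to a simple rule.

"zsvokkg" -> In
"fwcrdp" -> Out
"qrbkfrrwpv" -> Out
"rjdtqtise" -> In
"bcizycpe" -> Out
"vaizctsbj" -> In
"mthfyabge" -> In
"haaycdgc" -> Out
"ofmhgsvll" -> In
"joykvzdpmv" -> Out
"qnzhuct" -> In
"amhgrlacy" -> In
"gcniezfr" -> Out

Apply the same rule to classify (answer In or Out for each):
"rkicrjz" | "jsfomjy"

The simplest hypothesis consistent with all the labels is: odd length.
"rkicrjz" — length 7, hence In.
"jsfomjy" — length 7, hence In.

In, In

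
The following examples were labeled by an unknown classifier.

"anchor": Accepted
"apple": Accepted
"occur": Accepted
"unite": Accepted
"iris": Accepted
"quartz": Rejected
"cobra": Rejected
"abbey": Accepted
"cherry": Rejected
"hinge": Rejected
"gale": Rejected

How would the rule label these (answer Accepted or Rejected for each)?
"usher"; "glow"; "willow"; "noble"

The distinguishing property — starts with a vowel — holds for all the 'Accepted' cases and none of the 'Rejected' cases.
Accepted: "usher", since starts with 'u'.
Rejected: "glow", since starts with 'g'.
Rejected: "willow", since starts with 'w'.
Rejected: "noble", since starts with 'n'.

Accepted, Rejected, Rejected, Rejected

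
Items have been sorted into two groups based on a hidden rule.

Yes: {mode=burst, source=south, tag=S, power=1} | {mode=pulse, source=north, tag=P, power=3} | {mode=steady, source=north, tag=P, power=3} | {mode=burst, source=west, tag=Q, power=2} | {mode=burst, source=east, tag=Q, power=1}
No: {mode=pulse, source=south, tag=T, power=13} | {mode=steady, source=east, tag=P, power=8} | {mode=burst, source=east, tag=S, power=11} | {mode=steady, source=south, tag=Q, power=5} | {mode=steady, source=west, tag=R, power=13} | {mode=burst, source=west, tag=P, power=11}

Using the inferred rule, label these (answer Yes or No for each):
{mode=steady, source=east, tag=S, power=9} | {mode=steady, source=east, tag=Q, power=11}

The rule appears to be: power ≤ 3.
{mode=steady, source=east, tag=S, power=9}: power = 9 — lacks this property, so No. {mode=steady, source=east, tag=Q, power=11}: power = 11 — lacks this property, so No.

No, No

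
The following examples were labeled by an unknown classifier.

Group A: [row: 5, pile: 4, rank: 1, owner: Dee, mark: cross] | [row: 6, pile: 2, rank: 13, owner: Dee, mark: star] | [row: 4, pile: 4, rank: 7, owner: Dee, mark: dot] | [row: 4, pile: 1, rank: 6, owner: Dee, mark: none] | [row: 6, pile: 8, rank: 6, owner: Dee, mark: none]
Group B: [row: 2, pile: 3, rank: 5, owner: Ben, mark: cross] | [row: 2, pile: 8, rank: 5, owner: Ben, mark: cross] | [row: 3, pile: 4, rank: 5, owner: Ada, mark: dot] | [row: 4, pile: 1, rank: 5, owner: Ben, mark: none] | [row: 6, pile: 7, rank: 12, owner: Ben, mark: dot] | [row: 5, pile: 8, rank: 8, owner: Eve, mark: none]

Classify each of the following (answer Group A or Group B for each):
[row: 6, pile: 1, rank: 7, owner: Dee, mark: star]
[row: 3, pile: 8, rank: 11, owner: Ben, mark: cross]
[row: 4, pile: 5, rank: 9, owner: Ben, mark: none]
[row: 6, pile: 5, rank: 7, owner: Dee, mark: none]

Group A, Group B, Group B, Group A

Comparing the two groups points to one rule — owner is Dee.
[row: 6, pile: 1, rank: 7, owner: Dee, mark: star]: owner is Dee, passes → Group A. [row: 3, pile: 8, rank: 11, owner: Ben, mark: cross]: owner is Ben, doesn't qualify → Group B. [row: 4, pile: 5, rank: 9, owner: Ben, mark: none]: owner is Ben, doesn't qualify → Group B. [row: 6, pile: 5, rank: 7, owner: Dee, mark: none]: owner is Dee, passes → Group A.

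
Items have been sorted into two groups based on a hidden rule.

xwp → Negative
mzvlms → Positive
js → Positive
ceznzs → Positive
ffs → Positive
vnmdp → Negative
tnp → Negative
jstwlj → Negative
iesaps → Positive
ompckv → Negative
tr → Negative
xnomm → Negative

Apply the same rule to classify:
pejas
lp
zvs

A rule that fits every label: ends with 's' — true of each 'Positive' example, false of each 'Negative' one.
pejas: ends with 's', checks out → Positive. lp: ends with 'p', lacks this property → Negative. zvs: ends with 's', checks out → Positive.

Positive, Negative, Positive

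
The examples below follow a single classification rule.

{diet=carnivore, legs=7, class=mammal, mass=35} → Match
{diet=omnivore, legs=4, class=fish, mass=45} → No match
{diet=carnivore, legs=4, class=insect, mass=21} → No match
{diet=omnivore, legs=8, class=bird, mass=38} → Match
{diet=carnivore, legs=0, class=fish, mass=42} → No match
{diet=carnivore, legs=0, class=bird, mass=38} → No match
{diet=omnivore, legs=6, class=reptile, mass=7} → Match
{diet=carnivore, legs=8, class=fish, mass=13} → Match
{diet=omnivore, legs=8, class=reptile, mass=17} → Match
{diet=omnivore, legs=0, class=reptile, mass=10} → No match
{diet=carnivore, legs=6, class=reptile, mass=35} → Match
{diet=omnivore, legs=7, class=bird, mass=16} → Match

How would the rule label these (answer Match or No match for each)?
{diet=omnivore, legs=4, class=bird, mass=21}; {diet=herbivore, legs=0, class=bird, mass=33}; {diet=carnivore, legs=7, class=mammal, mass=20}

No match, No match, Match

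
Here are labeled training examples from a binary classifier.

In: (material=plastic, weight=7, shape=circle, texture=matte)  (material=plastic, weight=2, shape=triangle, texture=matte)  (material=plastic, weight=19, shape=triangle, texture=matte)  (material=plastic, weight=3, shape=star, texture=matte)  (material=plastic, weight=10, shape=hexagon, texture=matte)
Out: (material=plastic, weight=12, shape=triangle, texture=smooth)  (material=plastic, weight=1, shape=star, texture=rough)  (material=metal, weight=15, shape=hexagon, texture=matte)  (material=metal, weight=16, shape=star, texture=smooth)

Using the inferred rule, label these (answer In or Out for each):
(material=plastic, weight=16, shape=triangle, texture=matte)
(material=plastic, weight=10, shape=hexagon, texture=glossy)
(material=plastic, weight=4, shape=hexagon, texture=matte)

One predicate separates the groups cleanly: texture is matte AND material is plastic.

In, Out, In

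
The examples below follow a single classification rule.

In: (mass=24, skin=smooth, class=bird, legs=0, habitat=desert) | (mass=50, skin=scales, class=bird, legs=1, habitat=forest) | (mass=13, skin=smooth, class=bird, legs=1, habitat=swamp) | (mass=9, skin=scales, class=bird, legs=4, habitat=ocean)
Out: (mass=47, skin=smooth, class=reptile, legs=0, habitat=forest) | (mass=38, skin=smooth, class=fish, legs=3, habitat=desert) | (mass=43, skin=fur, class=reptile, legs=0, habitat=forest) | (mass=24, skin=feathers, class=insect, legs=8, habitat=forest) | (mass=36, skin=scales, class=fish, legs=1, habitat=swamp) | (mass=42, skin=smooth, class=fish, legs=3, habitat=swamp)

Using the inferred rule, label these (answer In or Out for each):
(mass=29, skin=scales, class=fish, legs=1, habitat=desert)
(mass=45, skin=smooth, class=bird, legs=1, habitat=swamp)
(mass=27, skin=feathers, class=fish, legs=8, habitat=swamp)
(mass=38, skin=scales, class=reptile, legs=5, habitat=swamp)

The pattern is that an item is 'In' exactly when: class is bird.
(mass=29, skin=scales, class=fish, legs=1, habitat=desert): class is fish, does not pass → Out. (mass=45, skin=smooth, class=bird, legs=1, habitat=swamp): class is bird, checks out → In. (mass=27, skin=feathers, class=fish, legs=8, habitat=swamp): class is fish, does not pass → Out. (mass=38, skin=scales, class=reptile, legs=5, habitat=swamp): class is reptile, does not pass → Out.

Out, In, Out, Out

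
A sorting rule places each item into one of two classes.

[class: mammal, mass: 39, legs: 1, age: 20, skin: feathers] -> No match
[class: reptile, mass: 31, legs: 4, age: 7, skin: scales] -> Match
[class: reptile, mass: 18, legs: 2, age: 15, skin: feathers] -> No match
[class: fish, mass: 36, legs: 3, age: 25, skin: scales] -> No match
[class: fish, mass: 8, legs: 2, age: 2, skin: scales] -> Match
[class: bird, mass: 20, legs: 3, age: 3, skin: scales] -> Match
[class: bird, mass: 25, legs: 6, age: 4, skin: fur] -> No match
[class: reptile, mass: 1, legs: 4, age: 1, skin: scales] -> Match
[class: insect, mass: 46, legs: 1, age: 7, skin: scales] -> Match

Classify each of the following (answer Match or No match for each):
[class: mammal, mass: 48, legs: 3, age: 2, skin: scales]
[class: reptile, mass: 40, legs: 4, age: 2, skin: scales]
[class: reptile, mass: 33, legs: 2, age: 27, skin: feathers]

Match, Match, No match

One predicate separates the groups cleanly: skin is scales AND age ≤ 7.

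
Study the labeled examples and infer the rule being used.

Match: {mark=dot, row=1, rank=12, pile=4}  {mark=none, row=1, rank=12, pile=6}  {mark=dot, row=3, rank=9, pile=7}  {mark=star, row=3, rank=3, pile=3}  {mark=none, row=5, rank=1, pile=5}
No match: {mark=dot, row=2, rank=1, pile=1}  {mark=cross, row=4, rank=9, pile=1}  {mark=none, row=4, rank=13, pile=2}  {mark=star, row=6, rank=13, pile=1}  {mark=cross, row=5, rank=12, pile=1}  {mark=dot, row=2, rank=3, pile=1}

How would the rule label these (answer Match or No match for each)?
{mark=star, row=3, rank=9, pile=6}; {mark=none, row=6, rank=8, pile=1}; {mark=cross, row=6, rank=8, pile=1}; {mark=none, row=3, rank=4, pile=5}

Match, No match, No match, Match

A rule that fits every label: pile ≥ 3 — true of each 'Match' example, false of each 'No match' one.
Match: {mark=star, row=3, rank=9, pile=6}, since pile = 6. No match: {mark=none, row=6, rank=8, pile=1}, since pile = 1. No match: {mark=cross, row=6, rank=8, pile=1}, since pile = 1. Match: {mark=none, row=3, rank=4, pile=5}, since pile = 5.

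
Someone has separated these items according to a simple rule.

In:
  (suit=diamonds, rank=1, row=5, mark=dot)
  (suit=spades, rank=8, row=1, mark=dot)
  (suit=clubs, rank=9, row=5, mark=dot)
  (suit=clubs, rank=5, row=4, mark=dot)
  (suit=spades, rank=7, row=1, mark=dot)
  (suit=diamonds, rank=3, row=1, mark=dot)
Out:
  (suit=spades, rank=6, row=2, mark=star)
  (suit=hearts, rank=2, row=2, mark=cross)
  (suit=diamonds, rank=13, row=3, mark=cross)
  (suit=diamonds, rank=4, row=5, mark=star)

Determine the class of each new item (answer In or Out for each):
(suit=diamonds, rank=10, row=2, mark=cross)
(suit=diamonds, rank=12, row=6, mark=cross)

'In' ⟺ mark is dot.
(suit=diamonds, rank=10, row=2, mark=cross): mark is cross — doesn't match, so Out. (suit=diamonds, rank=12, row=6, mark=cross): mark is cross — doesn't match, so Out.

Out, Out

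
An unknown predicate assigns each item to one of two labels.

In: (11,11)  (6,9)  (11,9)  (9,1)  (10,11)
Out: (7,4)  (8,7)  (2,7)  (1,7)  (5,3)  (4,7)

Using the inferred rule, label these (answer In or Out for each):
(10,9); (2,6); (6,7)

In, Out, Out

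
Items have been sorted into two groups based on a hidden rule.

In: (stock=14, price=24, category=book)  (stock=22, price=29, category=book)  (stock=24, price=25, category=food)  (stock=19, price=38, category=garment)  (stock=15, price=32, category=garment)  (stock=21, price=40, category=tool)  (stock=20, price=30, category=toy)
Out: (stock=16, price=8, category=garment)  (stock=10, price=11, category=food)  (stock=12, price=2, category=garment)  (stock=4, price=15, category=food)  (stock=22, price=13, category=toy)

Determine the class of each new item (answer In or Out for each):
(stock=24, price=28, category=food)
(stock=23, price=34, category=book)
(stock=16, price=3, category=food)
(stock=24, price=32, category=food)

A rule that fits every label: price ≥ 24 — true of each 'In' example, false of each 'Out' one.
(stock=24, price=28, category=food) — price = 28, hence In.
(stock=23, price=34, category=book) — price = 34, hence In.
(stock=16, price=3, category=food) — price = 3, hence Out.
(stock=24, price=32, category=food) — price = 32, hence In.

In, In, Out, In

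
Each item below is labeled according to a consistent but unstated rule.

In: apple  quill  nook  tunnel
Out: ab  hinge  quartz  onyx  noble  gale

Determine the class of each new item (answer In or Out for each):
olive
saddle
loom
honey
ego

The simplest hypothesis consistent with all the labels is: has a double letter.
olive → no doubled letter → Out. saddle → 'dd' doubled → In. loom → 'oo' doubled → In. honey → no doubled letter → Out. ego → no doubled letter → Out.

Out, In, In, Out, Out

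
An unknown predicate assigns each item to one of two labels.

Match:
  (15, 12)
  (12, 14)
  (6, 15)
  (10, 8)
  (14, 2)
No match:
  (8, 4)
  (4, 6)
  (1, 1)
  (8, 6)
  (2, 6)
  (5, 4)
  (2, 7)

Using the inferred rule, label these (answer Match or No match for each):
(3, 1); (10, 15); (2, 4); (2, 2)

No match, Match, No match, No match

A rule that fits every label: sum ≥ 16 — true of each 'Match' example, false of each 'No match' one.
(3, 1) — 3+1 = 4, hence No match.
(10, 15) — 10+15 = 25, hence Match.
(2, 4) — 2+4 = 6, hence No match.
(2, 2) — 2+2 = 4, hence No match.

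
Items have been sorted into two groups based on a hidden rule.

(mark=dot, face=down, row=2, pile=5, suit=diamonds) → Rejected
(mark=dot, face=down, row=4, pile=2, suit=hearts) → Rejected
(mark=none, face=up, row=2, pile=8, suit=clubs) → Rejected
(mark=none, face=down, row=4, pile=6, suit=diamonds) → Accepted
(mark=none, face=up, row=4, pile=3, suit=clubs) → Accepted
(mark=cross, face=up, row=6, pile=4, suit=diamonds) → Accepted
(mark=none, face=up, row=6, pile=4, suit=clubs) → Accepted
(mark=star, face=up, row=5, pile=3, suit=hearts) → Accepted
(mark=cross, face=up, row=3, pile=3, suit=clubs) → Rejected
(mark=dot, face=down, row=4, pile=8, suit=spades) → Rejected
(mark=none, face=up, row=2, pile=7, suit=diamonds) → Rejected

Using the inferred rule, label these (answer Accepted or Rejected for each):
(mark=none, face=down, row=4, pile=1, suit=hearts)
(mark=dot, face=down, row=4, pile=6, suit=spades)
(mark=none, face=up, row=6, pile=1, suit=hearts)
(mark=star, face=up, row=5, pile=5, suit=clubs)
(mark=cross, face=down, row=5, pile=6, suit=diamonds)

Accepted, Rejected, Accepted, Accepted, Accepted

A rule that fits every label: mark is not dot AND row ≥ 4 — true of each 'Accepted' example, false of each 'Rejected' one.
(mark=none, face=down, row=4, pile=1, suit=hearts) — mark is none, row = 4, hence Accepted. (mark=dot, face=down, row=4, pile=6, suit=spades) — mark is dot, row = 4, hence Rejected. (mark=none, face=up, row=6, pile=1, suit=hearts) — mark is none, row = 6, hence Accepted. (mark=star, face=up, row=5, pile=5, suit=clubs) — mark is star, row = 5, hence Accepted. (mark=cross, face=down, row=5, pile=6, suit=diamonds) — mark is cross, row = 5, hence Accepted.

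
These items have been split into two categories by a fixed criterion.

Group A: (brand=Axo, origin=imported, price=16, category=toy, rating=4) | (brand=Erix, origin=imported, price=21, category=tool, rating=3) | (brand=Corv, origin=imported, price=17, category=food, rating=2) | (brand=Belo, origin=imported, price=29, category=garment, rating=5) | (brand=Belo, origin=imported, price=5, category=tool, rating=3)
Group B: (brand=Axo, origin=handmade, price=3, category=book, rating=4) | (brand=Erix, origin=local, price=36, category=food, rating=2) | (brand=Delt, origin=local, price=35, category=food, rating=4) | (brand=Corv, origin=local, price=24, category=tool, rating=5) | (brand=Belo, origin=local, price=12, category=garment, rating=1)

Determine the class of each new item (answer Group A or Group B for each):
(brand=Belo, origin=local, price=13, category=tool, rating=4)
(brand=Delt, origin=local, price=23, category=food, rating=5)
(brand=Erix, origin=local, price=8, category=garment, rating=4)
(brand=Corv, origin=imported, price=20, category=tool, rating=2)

Group B, Group B, Group B, Group A

One predicate separates the groups cleanly: origin is imported.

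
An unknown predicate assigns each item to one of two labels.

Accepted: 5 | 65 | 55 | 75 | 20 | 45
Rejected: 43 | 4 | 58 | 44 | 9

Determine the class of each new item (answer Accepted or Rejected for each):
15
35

Accepted, Accepted

Looking at the examples, the only property every 'Accepted' case has and every 'Rejected' case lacks is: multiple of 5.
15 → 15 = 5·3 → Accepted. 35 → 35 = 5·7 → Accepted.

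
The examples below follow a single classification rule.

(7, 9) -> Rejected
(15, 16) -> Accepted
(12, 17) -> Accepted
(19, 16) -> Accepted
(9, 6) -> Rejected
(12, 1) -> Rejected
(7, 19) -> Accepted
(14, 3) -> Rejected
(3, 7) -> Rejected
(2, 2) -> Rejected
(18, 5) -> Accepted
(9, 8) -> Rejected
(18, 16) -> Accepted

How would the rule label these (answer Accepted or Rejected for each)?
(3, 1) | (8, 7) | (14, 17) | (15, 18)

All 'Accepted' examples share one property — sum ≥ 23 — and every 'Rejected' example lacks it.
(3, 1) → 3+1 = 4 → Rejected.
(8, 7) → 8+7 = 15 → Rejected.
(14, 17) → 14+17 = 31 → Accepted.
(15, 18) → 15+18 = 33 → Accepted.

Rejected, Rejected, Accepted, Accepted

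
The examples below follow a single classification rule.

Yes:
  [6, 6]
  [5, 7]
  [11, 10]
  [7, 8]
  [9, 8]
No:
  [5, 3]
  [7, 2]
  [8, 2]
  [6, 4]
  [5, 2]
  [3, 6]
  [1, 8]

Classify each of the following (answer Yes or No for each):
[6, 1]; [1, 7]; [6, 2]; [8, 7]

The rule appears to be: sum ≥ 12.
[6, 1]: No (6+1 = 7). [1, 7]: No (1+7 = 8). [6, 2]: No (6+2 = 8). [8, 7]: Yes (8+7 = 15).

No, No, No, Yes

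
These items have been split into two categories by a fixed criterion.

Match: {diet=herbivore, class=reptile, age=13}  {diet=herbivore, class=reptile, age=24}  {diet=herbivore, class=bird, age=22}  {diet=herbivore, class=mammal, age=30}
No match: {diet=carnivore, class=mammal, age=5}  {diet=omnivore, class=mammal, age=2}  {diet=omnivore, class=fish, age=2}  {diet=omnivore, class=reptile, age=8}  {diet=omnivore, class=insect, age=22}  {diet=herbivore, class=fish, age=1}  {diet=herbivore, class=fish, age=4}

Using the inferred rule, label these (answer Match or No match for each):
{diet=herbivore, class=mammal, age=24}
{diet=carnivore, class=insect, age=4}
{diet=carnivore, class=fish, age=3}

Match, No match, No match

The pattern is that an item is 'Match' exactly when: diet is herbivore AND age ≥ 5.
{diet=herbivore, class=mammal, age=24}: diet is herbivore, age = 24 — matches, so Match. {diet=carnivore, class=insect, age=4}: diet is carnivore, age = 4 — doesn't match, so No match. {diet=carnivore, class=fish, age=3}: diet is carnivore, age = 3 — doesn't match, so No match.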